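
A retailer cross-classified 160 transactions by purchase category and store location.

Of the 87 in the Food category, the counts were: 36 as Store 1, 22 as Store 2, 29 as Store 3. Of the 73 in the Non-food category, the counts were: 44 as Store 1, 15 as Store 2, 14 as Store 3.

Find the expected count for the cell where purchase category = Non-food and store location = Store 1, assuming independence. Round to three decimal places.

36.500

Row total (Non-food) = 73; column total (Store 1) = 80; grand total N = 160.
Expected count = (row total × column total) / N = 73 × 80 / 160 = 36.500.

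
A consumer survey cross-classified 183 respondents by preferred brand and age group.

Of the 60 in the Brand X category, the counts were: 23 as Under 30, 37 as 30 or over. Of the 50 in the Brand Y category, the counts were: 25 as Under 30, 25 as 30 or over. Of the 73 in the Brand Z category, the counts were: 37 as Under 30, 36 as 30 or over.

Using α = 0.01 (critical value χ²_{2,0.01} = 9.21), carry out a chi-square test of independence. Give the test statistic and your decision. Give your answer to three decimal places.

2.369; fail to reject H₀

Row totals: 60, 50, 73. Column totals: 85, 98. Grand total N = 183.
Expected counts (row total × column total / N):
  Brand X, Under 30: 60×85/183 = 27.8689
  Brand X, 30 or over: 60×98/183 = 32.1311
  Brand Y, Under 30: 50×85/183 = 23.2240
  Brand Y, 30 or over: 50×98/183 = 26.7760
  Brand Z, Under 30: 73×85/183 = 33.9071
  Brand Z, 30 or over: 73×98/183 = 39.0929
Contributions (O − E)²/E:
  (23 − 27.8689)²/27.8689 = 0.8506
  (37 − 32.1311)²/32.1311 = 0.7378
  (25 − 23.2240)²/23.2240 = 0.1358
  (25 − 26.7760)²/26.7760 = 0.1178
  (37 − 33.9071)²/33.9071 = 0.2821
  (36 − 39.0929)²/39.0929 = 0.2447
χ² = 0.8506 + 0.7378 + 0.1358 + 0.1178 + 0.2821 + 0.2447 = 2.369
df = (3−1)(2−1) = 2. Since 2.369 < 9.21, fail to reject the null hypothesis of independence at α = 0.01.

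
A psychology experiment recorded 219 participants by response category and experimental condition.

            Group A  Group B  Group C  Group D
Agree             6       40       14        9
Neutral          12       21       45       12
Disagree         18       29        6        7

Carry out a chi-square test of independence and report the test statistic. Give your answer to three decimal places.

44.696

Row totals: 69, 90, 60. Column totals: 36, 90, 65, 28. Grand total N = 219.
Expected counts (row total × column total / N):
  Agree, Group A: 69×36/219 = 11.3425
  Agree, Group B: 69×90/219 = 28.3562
  Agree, Group C: 69×65/219 = 20.4795
  Agree, Group D: 69×28/219 = 8.8219
  Neutral, Group A: 90×36/219 = 14.7945
  Neutral, Group B: 90×90/219 = 36.9863
  Neutral, Group C: 90×65/219 = 26.7123
  Neutral, Group D: 90×28/219 = 11.5068
  Disagree, Group A: 60×36/219 = 9.8630
  Disagree, Group B: 60×90/219 = 24.6575
  Disagree, Group C: 60×65/219 = 17.8082
  Disagree, Group D: 60×28/219 = 7.6712
Contributions (O − E)²/E:
  (6 − 11.3425)²/11.3425 = 2.5164
  (40 − 28.3562)²/28.3562 = 4.7812
  (14 − 20.4795)²/20.4795 = 2.0500
  (9 − 8.8219)²/8.8219 = 0.0036
  (12 − 14.7945)²/14.7945 = 0.5278
  (21 − 36.9863)²/36.9863 = 6.9096
  (45 − 26.7123)²/26.7123 = 12.5201
  (12 − 11.5068)²/11.5068 = 0.0211
  (18 − 9.8630)²/9.8630 = 6.7130
  (29 − 24.6575)²/24.6575 = 0.7648
  (6 − 17.8082)²/17.8082 = 7.8297
  (7 − 7.6712)²/7.6712 = 0.0587
χ² = 2.5164 + 4.7812 + 2.0500 + 0.0036 + 0.5278 + 6.9096 + 12.5201 + 0.0211 + 6.7130 + 0.7648 + 7.8297 + 0.0587 = 44.696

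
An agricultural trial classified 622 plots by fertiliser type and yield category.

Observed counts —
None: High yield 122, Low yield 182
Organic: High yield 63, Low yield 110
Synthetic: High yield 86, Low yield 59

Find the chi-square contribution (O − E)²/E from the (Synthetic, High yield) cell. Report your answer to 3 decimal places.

8.246

Row total (Synthetic) = 145; column total (High yield) = 271; N = 622.
Expected count E = 145 × 271 / 622 = 63.1752.
Contribution = (O − E)²/E = (86 − 63.1752)² / 63.1752 = 8.246.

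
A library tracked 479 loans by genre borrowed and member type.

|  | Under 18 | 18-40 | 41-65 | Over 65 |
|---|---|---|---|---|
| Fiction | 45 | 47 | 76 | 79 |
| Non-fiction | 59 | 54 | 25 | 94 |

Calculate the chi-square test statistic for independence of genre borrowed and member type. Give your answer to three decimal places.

Row totals: 247, 232. Column totals: 104, 101, 101, 173. Grand total N = 479.
Expected counts (row total × column total / N):
  Fiction, Under 18: 247×104/479 = 53.6284
  Fiction, 18-40: 247×101/479 = 52.0814
  Fiction, 41-65: 247×101/479 = 52.0814
  Fiction, Over 65: 247×173/479 = 89.2088
  Non-fiction, Under 18: 232×104/479 = 50.3716
  Non-fiction, 18-40: 232×101/479 = 48.9186
  Non-fiction, 41-65: 232×101/479 = 48.9186
  Non-fiction, Over 65: 232×173/479 = 83.7912
Contributions (O − E)²/E:
  (45 − 53.6284)²/53.6284 = 1.3882
  (47 − 52.0814)²/52.0814 = 0.4958
  (76 − 52.0814)²/52.0814 = 10.9847
  (79 − 89.2088)²/89.2088 = 1.1683
  (59 − 50.3716)²/50.3716 = 1.4780
  (54 − 48.9186)²/48.9186 = 0.5278
  (25 − 48.9186)²/48.9186 = 11.6949
  (94 − 83.7912)²/83.7912 = 1.2438
χ² = 1.3882 + 0.4958 + 10.9847 + 1.1683 + 1.4780 + 0.5278 + 11.6949 + 1.2438 = 28.982

28.982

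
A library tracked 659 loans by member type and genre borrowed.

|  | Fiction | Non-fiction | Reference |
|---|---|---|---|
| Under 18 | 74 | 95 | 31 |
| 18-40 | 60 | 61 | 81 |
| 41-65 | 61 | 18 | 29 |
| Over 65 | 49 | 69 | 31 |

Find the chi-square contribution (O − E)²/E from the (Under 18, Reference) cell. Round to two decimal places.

Row total (Under 18) = 200; column total (Reference) = 172; N = 659.
Expected count E = 200 × 172 / 659 = 52.200.
Contribution = (O − E)²/E = (31 − 52.200)² / 52.200 = 8.61.

8.61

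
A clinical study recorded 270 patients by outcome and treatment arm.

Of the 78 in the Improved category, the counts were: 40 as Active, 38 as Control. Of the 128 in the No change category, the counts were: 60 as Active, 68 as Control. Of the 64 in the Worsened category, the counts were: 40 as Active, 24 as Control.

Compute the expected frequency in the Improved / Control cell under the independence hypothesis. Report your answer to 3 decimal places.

37.556

Row total (Improved) = 78; column total (Control) = 130; grand total N = 270.
Expected count = (row total × column total) / N = 78 × 130 / 270 = 37.556.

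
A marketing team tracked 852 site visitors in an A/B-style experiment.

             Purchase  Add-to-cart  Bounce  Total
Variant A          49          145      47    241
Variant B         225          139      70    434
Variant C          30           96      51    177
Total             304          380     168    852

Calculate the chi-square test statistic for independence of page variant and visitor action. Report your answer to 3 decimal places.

107.518

Grand total N = 852.
Expected counts (row total × column total / N):
  Variant A, Purchase: 241×304/852 = 85.9906
  Variant A, Add-to-cart: 241×380/852 = 107.4883
  Variant A, Bounce: 241×168/852 = 47.5211
  Variant B, Purchase: 434×304/852 = 154.8545
  Variant B, Add-to-cart: 434×380/852 = 193.5681
  Variant B, Bounce: 434×168/852 = 85.5775
  Variant C, Purchase: 177×304/852 = 63.1549
  Variant C, Add-to-cart: 177×380/852 = 78.9437
  Variant C, Bounce: 177×168/852 = 34.9014
Contributions (O − E)²/E:
  (49 − 85.9906)²/85.9906 = 15.9123
  (145 − 107.4883)²/107.4883 = 13.0910
  (47 − 47.5211)²/47.5211 = 0.0057
  (225 − 154.8545)²/154.8545 = 31.7743
  (139 − 193.5681)²/193.5681 = 15.3831
  (70 − 85.5775)²/85.5775 = 2.8355
  (30 − 63.1549)²/63.1549 = 17.4056
  (96 − 78.9437)²/78.9437 = 3.6851
  (51 − 34.9014)²/34.9014 = 7.4256
χ² = 15.9123 + 13.0910 + 0.0057 + 31.7743 + 15.3831 + 2.8355 + 17.4056 + 3.6851 + 7.4256 = 107.518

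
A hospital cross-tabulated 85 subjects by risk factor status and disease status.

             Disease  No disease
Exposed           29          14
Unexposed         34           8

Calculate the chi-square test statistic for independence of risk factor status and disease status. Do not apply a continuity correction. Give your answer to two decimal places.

2.02

Row totals: 43, 42. Column totals: 63, 22. Grand total N = 85.
Expected counts (row total × column total / N):
  Exposed, Disease: 43×63/85 = 31.871
  Exposed, No disease: 43×22/85 = 11.129
  Unexposed, Disease: 42×63/85 = 31.129
  Unexposed, No disease: 42×22/85 = 10.871
Contributions (O − E)²/E:
  (29 − 31.871)²/31.871 = 0.2586
  (14 − 11.129)²/11.129 = 0.7406
  (34 − 31.129)²/31.129 = 0.2648
  (8 − 10.871)²/10.871 = 0.7582
χ² = 0.2586 + 0.7406 + 0.2648 + 0.7582 = 2.02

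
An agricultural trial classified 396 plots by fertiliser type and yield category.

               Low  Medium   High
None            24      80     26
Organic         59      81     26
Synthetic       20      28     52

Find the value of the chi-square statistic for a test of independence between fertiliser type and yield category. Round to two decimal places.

Row totals: 130, 166, 100. Column totals: 103, 189, 104. Grand total N = 396.
Expected counts (row total × column total / N):
  None, Low: 130×103/396 = 33.813
  None, Medium: 130×189/396 = 62.045
  None, High: 130×104/396 = 34.141
  Organic, Low: 166×103/396 = 43.177
  Organic, Medium: 166×189/396 = 79.227
  Organic, High: 166×104/396 = 43.596
  Synthetic, Low: 100×103/396 = 26.010
  Synthetic, Medium: 100×189/396 = 47.727
  Synthetic, High: 100×104/396 = 26.263
Contributions (O − E)²/E:
  (24 − 33.813)²/33.813 = 2.8479
  (80 − 62.045)²/62.045 = 5.1959
  (26 − 34.141)²/34.141 = 1.9412
  (59 − 43.177)²/43.177 = 5.7986
  (81 − 79.227)²/79.227 = 0.0397
  (26 − 43.596)²/43.596 = 7.1020
  (20 − 26.010)²/26.010 = 1.3887
  (28 − 47.727)²/47.727 = 8.1538
  (52 − 26.263)²/26.263 = 25.2215
χ² = 2.8479 + 5.1959 + 1.9412 + 5.7986 + 0.0397 + 7.1020 + 1.3887 + 8.1538 + 25.2215 = 57.69

57.69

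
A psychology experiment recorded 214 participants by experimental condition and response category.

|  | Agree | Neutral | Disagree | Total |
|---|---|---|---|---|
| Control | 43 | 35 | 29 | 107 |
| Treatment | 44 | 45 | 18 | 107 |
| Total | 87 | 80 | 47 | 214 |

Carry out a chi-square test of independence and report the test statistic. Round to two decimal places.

3.84

Grand total N = 214.
Expected counts (row total × column total / N):
  Control, Agree: 107×87/214 = 43.500
  Control, Neutral: 107×80/214 = 40.000
  Control, Disagree: 107×47/214 = 23.500
  Treatment, Agree: 107×87/214 = 43.500
  Treatment, Neutral: 107×80/214 = 40.000
  Treatment, Disagree: 107×47/214 = 23.500
Contributions (O − E)²/E:
  (43 − 43.500)²/43.500 = 0.0057
  (35 − 40.000)²/40.000 = 0.6250
  (29 − 23.500)²/23.500 = 1.2872
  (44 − 43.500)²/43.500 = 0.0057
  (45 − 40.000)²/40.000 = 0.6250
  (18 − 23.500)²/23.500 = 1.2872
χ² = 0.0057 + 0.6250 + 1.2872 + 0.0057 + 0.6250 + 1.2872 = 3.84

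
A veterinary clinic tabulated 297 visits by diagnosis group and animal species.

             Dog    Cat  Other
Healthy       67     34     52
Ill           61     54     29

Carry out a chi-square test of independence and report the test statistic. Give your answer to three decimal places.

11.095

Row totals: 153, 144. Column totals: 128, 88, 81. Grand total N = 297.
Expected counts (row total × column total / N):
  Healthy, Dog: 153×128/297 = 65.9394
  Healthy, Cat: 153×88/297 = 45.3333
  Healthy, Other: 153×81/297 = 41.7273
  Ill, Dog: 144×128/297 = 62.0606
  Ill, Cat: 144×88/297 = 42.6667
  Ill, Other: 144×81/297 = 39.2727
Contributions (O − E)²/E:
  (67 − 65.9394)²/65.9394 = 0.0171
  (34 − 45.3333)²/45.3333 = 2.8333
  (52 − 41.7273)²/41.7273 = 2.5290
  (61 − 62.0606)²/62.0606 = 0.0181
  (54 − 42.6667)²/42.6667 = 3.0104
  (29 − 39.2727)²/39.2727 = 2.6871
χ² = 0.0171 + 2.8333 + 2.5290 + 0.0181 + 3.0104 + 2.6871 = 11.095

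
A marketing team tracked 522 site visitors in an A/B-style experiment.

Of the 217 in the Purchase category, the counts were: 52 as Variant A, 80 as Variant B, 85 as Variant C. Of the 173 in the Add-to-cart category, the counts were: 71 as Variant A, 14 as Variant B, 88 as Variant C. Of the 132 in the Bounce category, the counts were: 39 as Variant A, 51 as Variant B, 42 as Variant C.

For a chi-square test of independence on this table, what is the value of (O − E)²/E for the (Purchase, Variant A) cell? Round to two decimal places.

3.50

Row total (Purchase) = 217; column total (Variant A) = 162; N = 522.
Expected count E = 217 × 162 / 522 = 67.345.
Contribution = (O − E)²/E = (52 − 67.345)² / 67.345 = 3.50.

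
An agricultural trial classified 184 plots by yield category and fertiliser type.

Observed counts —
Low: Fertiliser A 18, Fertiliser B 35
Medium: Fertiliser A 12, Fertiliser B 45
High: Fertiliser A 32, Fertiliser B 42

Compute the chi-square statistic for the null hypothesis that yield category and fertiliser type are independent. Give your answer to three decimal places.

7.099

Row totals: 53, 57, 74. Column totals: 62, 122. Grand total N = 184.
Expected counts (row total × column total / N):
  Low, Fertiliser A: 53×62/184 = 17.8587
  Low, Fertiliser B: 53×122/184 = 35.1413
  Medium, Fertiliser A: 57×62/184 = 19.2065
  Medium, Fertiliser B: 57×122/184 = 37.7935
  High, Fertiliser A: 74×62/184 = 24.9348
  High, Fertiliser B: 74×122/184 = 49.0652
Contributions (O − E)²/E:
  (18 − 17.8587)²/17.8587 = 0.0011
  (35 − 35.1413)²/35.1413 = 0.0006
  (12 − 19.2065)²/19.2065 = 2.7040
  (45 − 37.7935)²/37.7935 = 1.3741
  (32 − 24.9348)²/24.9348 = 2.0019
  (42 − 49.0652)²/49.0652 = 1.0174
χ² = 0.0011 + 0.0006 + 2.7040 + 1.3741 + 2.0019 + 1.0174 = 7.099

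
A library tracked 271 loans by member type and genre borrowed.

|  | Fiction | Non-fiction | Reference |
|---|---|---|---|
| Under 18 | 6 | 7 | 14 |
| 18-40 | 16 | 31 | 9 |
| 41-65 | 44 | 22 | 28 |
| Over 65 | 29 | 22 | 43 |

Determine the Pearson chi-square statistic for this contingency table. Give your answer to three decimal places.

32.716

Row totals: 27, 56, 94, 94. Column totals: 95, 82, 94. Grand total N = 271.
Expected counts (row total × column total / N):
  Under 18, Fiction: 27×95/271 = 9.4649
  Under 18, Non-fiction: 27×82/271 = 8.1697
  Under 18, Reference: 27×94/271 = 9.3653
  18-40, Fiction: 56×95/271 = 19.6310
  18-40, Non-fiction: 56×82/271 = 16.9446
  18-40, Reference: 56×94/271 = 19.4244
  41-65, Fiction: 94×95/271 = 32.9520
  41-65, Non-fiction: 94×82/271 = 28.4428
  41-65, Reference: 94×94/271 = 32.6052
  Over 65, Fiction: 94×95/271 = 32.9520
  Over 65, Non-fiction: 94×82/271 = 28.4428
  Over 65, Reference: 94×94/271 = 32.6052
Contributions (O − E)²/E:
  (6 − 9.4649)²/9.4649 = 1.2684
  (7 − 8.1697)²/8.1697 = 0.1675
  (14 − 9.3653)²/9.3653 = 2.2936
  (16 − 19.6310)²/19.6310 = 0.6716
  (31 − 16.9446)²/16.9446 = 11.6588
  (9 − 19.4244)²/19.4244 = 5.5944
  (44 − 32.9520)²/32.9520 = 3.7041
  (22 − 28.4428)²/28.4428 = 1.4594
  (28 − 32.6052)²/32.6052 = 0.6504
  (29 − 32.9520)²/32.9520 = 0.4740
  (22 − 28.4428)²/28.4428 = 1.4594
  (43 − 32.6052)²/32.6052 = 3.3139
χ² = 1.2684 + 0.1675 + 2.2936 + 0.6716 + 11.6588 + 5.5944 + 3.7041 + 1.4594 + 0.6504 + 0.4740 + 1.4594 + 3.3139 = 32.716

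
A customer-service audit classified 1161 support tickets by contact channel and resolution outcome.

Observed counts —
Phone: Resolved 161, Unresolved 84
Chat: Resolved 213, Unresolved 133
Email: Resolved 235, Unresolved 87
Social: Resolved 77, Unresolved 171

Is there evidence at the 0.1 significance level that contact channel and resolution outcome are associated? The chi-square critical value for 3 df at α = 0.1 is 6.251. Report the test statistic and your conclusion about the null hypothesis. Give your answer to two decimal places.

Row totals: 245, 346, 322, 248. Column totals: 686, 475. Grand total N = 1161.
Expected counts (row total × column total / N):
  Phone, Resolved: 245×686/1161 = 144.763
  Phone, Unresolved: 245×475/1161 = 100.237
  Chat, Resolved: 346×686/1161 = 204.441
  Chat, Unresolved: 346×475/1161 = 141.559
  Email, Resolved: 322×686/1161 = 190.260
  Email, Unresolved: 322×475/1161 = 131.740
  Social, Resolved: 248×686/1161 = 146.536
  Social, Unresolved: 248×475/1161 = 101.464
Contributions (O − E)²/E:
  (161 − 144.763)²/144.763 = 1.8212
  (84 − 100.237)²/100.237 = 2.6302
  (213 − 204.441)²/204.441 = 0.3583
  (133 − 141.559)²/141.559 = 0.5175
  (235 − 190.260)²/190.260 = 10.5207
  (87 − 131.740)²/131.740 = 15.1941
  (77 − 146.536)²/146.536 = 32.9970
  (171 − 101.464)²/101.464 = 47.6549
χ² = 1.8212 + 2.6302 + 0.3583 + 0.5175 + 10.5207 + 15.1941 + 32.9970 + 47.6549 = 111.69
df = (4−1)(2−1) = 3. Since 111.69 > 6.251, reject the null hypothesis of independence at α = 0.1.

111.69; reject H₀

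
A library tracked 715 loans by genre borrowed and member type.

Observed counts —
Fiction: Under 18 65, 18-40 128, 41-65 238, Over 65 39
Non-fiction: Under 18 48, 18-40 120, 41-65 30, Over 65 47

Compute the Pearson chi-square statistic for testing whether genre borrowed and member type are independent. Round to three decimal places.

104.541

Row totals: 470, 245. Column totals: 113, 248, 268, 86. Grand total N = 715.
Expected counts (row total × column total / N):
  Fiction, Under 18: 470×113/715 = 74.2797
  Fiction, 18-40: 470×248/715 = 163.0210
  Fiction, 41-65: 470×268/715 = 176.1678
  Fiction, Over 65: 470×86/715 = 56.5315
  Non-fiction, Under 18: 245×113/715 = 38.7203
  Non-fiction, 18-40: 245×248/715 = 84.9790
  Non-fiction, 41-65: 245×268/715 = 91.8322
  Non-fiction, Over 65: 245×86/715 = 29.4685
Contributions (O − E)²/E:
  (65 − 74.2797)²/74.2797 = 1.1593
  (128 − 163.0210)²/163.0210 = 7.5234
  (238 − 176.1678)²/176.1678 = 21.7022
  (39 − 56.5315)²/56.5315 = 5.4369
  (48 − 38.7203)²/38.7203 = 2.2240
  (120 − 84.9790)²/84.9790 = 14.4326
  (30 − 91.8322)²/91.8322 = 41.6327
  (47 − 29.4685)²/29.4685 = 10.4299
χ² = 1.1593 + 7.5234 + 21.7022 + 5.4369 + 2.2240 + 14.4326 + 41.6327 + 10.4299 = 104.541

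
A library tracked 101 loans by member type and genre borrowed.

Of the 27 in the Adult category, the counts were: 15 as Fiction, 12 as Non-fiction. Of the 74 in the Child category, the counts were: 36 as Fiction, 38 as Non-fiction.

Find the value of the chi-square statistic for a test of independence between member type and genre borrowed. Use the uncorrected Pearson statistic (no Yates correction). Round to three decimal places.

Row totals: 27, 74. Column totals: 51, 50. Grand total N = 101.
Expected counts (row total × column total / N):
  Adult, Fiction: 27×51/101 = 13.6337
  Adult, Non-fiction: 27×50/101 = 13.3663
  Child, Fiction: 74×51/101 = 37.3663
  Child, Non-fiction: 74×50/101 = 36.6337
Contributions (O − E)²/E:
  (15 − 13.6337)²/13.6337 = 0.1369
  (12 − 13.3663)²/13.3663 = 0.1397
  (36 − 37.3663)²/37.3663 = 0.0500
  (38 − 36.6337)²/36.6337 = 0.0510
χ² = 0.1369 + 0.1397 + 0.0500 + 0.0510 = 0.378

0.378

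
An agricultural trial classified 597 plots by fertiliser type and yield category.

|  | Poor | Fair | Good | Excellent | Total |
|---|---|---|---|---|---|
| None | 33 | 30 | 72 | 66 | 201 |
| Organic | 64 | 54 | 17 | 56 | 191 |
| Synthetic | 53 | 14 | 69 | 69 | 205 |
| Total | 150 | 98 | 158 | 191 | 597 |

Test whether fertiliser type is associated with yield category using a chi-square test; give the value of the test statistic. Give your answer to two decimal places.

Grand total N = 597.
Expected counts (row total × column total / N):
  None, Poor: 201×150/597 = 50.503
  None, Fair: 201×98/597 = 32.995
  None, Good: 201×158/597 = 53.196
  None, Excellent: 201×191/597 = 64.307
  Organic, Poor: 191×150/597 = 47.990
  Organic, Fair: 191×98/597 = 31.353
  Organic, Good: 191×158/597 = 50.549
  Organic, Excellent: 191×191/597 = 61.107
  Synthetic, Poor: 205×150/597 = 51.508
  Synthetic, Fair: 205×98/597 = 33.652
  Synthetic, Good: 205×158/597 = 54.255
  Synthetic, Excellent: 205×191/597 = 65.586
Contributions (O − E)²/E:
  (33 − 50.503)²/50.503 = 6.0661
  (30 − 32.995)²/32.995 = 0.2719
  (72 − 53.196)²/53.196 = 6.6469
  (66 − 64.307)²/64.307 = 0.0446
  (64 − 47.990)²/47.990 = 5.3411
  (54 − 31.353)²/31.353 = 16.3585
  (17 − 50.549)²/50.549 = 22.2662
  (56 − 61.107)²/61.107 = 0.4268
  (53 − 51.508)²/51.508 = 0.0432
  (14 − 33.652)²/33.652 = 11.4763
  (69 − 54.255)²/54.255 = 4.0073
  (69 − 65.586)²/65.586 = 0.1777
χ² = 6.0661 + 0.2719 + 6.6469 + 0.0446 + 5.3411 + 16.3585 + 22.2662 + 0.4268 + 0.0432 + 11.4763 + 4.0073 + 0.1777 = 73.13

73.13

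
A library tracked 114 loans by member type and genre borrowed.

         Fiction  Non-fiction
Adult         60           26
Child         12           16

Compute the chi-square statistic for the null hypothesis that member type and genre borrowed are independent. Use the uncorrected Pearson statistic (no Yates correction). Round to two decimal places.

Row totals: 86, 28. Column totals: 72, 42. Grand total N = 114.
Expected counts (row total × column total / N):
  Adult, Fiction: 86×72/114 = 54.316
  Adult, Non-fiction: 86×42/114 = 31.684
  Child, Fiction: 28×72/114 = 17.684
  Child, Non-fiction: 28×42/114 = 10.316
Contributions (O − E)²/E:
  (60 − 54.316)²/54.316 = 0.5948
  (26 − 31.684)²/31.684 = 1.0197
  (12 − 17.684)²/17.684 = 1.8270
  (16 − 10.316)²/10.316 = 3.1318
χ² = 0.5948 + 1.0197 + 1.8270 + 3.1318 = 6.57

6.57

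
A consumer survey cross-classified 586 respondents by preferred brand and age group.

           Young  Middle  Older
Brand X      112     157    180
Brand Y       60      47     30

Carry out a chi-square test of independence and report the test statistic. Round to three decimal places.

22.416

Row totals: 449, 137. Column totals: 172, 204, 210. Grand total N = 586.
Expected counts (row total × column total / N):
  Brand X, Young: 449×172/586 = 131.7884
  Brand X, Middle: 449×204/586 = 156.3072
  Brand X, Older: 449×210/586 = 160.9044
  Brand Y, Young: 137×172/586 = 40.2116
  Brand Y, Middle: 137×204/586 = 47.6928
  Brand Y, Older: 137×210/586 = 49.0956
Contributions (O − E)²/E:
  (112 − 131.7884)²/131.7884 = 2.9713
  (157 − 156.3072)²/156.3072 = 0.0031
  (180 − 160.9044)²/160.9044 = 2.2662
  (60 − 40.2116)²/40.2116 = 9.7380
  (47 − 47.6928)²/47.6928 = 0.0101
  (30 − 49.0956)²/49.0956 = 7.4272
χ² = 2.9713 + 0.0031 + 2.2662 + 9.7380 + 0.0101 + 7.4272 = 22.416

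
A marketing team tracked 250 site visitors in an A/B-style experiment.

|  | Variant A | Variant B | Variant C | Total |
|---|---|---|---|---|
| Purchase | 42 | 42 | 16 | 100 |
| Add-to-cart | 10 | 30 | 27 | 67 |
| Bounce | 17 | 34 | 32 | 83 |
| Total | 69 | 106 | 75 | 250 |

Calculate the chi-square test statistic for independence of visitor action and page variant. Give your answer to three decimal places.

23.996

Grand total N = 250.
Expected counts (row total × column total / N):
  Purchase, Variant A: 100×69/250 = 27.6000
  Purchase, Variant B: 100×106/250 = 42.4000
  Purchase, Variant C: 100×75/250 = 30.0000
  Add-to-cart, Variant A: 67×69/250 = 18.4920
  Add-to-cart, Variant B: 67×106/250 = 28.4080
  Add-to-cart, Variant C: 67×75/250 = 20.1000
  Bounce, Variant A: 83×69/250 = 22.9080
  Bounce, Variant B: 83×106/250 = 35.1920
  Bounce, Variant C: 83×75/250 = 24.9000
Contributions (O − E)²/E:
  (42 − 27.6000)²/27.6000 = 7.5130
  (42 − 42.4000)²/42.4000 = 0.0038
  (16 − 30.0000)²/30.0000 = 6.5333
  (10 − 18.4920)²/18.4920 = 3.8997
  (30 − 28.4080)²/28.4080 = 0.0892
  (27 − 20.1000)²/20.1000 = 2.3687
  (17 − 22.9080)²/22.9080 = 1.5237
  (34 − 35.1920)²/35.1920 = 0.0404
  (32 − 24.9000)²/24.9000 = 2.0245
χ² = 7.5130 + 0.0038 + 6.5333 + 3.8997 + 0.0892 + 2.3687 + 1.5237 + 0.0404 + 2.0245 = 23.996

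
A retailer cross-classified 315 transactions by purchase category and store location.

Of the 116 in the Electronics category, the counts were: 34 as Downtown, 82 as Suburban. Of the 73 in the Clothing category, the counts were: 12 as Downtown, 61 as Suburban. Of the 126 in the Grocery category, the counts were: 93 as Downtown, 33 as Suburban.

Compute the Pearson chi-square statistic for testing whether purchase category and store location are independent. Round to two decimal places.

Row totals: 116, 73, 126. Column totals: 139, 176. Grand total N = 315.
Expected counts (row total × column total / N):
  Electronics, Downtown: 116×139/315 = 51.1873
  Electronics, Suburban: 116×176/315 = 64.8127
  Clothing, Downtown: 73×139/315 = 32.2127
  Clothing, Suburban: 73×176/315 = 40.7873
  Grocery, Downtown: 126×139/315 = 55.6000
  Grocery, Suburban: 126×176/315 = 70.4000
Contributions (O − E)²/E:
  (34 − 51.1873)²/51.1873 = 5.7710
  (82 − 64.8127)²/64.8127 = 4.5578
  (12 − 32.2127)²/32.2127 = 12.6830
  (61 − 40.7873)²/40.7873 = 10.0167
  (93 − 55.6000)²/55.6000 = 25.1576
  (33 − 70.4000)²/70.4000 = 19.8688
χ² = 5.7710 + 4.5578 + 12.6830 + 10.0167 + 25.1576 + 19.8688 = 78.05

78.05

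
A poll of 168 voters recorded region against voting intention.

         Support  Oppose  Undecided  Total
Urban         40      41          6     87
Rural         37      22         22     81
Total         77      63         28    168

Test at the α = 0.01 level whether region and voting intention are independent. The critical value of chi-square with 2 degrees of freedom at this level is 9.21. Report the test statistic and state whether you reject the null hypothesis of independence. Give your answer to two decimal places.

14.79; reject H₀

Grand total N = 168.
Expected counts (row total × column total / N):
  Urban, Support: 87×77/168 = 39.875
  Urban, Oppose: 87×63/168 = 32.625
  Urban, Undecided: 87×28/168 = 14.500
  Rural, Support: 81×77/168 = 37.125
  Rural, Oppose: 81×63/168 = 30.375
  Rural, Undecided: 81×28/168 = 13.500
Contributions (O − E)²/E:
  (40 − 39.875)²/39.875 = 0.0004
  (41 − 32.625)²/32.625 = 2.1499
  (6 − 14.500)²/14.500 = 4.9828
  (37 − 37.125)²/37.125 = 0.0004
  (22 − 30.375)²/30.375 = 2.3092
  (22 − 13.500)²/13.500 = 5.3519
χ² = 0.0004 + 2.1499 + 4.9828 + 0.0004 + 2.3092 + 5.3519 = 14.79
df = (2−1)(3−1) = 2. Since 14.79 > 9.21, reject the null hypothesis of independence at α = 0.01.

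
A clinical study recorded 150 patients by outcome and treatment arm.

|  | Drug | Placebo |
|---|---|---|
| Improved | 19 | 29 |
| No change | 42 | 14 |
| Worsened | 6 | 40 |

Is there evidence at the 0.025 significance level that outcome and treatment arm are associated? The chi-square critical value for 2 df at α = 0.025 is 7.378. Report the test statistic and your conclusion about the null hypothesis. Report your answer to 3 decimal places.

Row totals: 48, 56, 46. Column totals: 67, 83. Grand total N = 150.
Expected counts (row total × column total / N):
  Improved, Drug: 48×67/150 = 21.44000
  Improved, Placebo: 48×83/150 = 26.56000
  No change, Drug: 56×67/150 = 25.01333
  No change, Placebo: 56×83/150 = 30.98667
  Worsened, Drug: 46×67/150 = 20.54667
  Worsened, Placebo: 46×83/150 = 25.45333
Contributions (O − E)²/E:
  (19 − 21.44000)²/21.44000 = 0.2777
  (29 − 26.56000)²/26.56000 = 0.2242
  (42 − 25.01333)²/25.01333 = 11.5357
  (14 − 30.98667)²/30.98667 = 9.3120
  (6 − 20.54667)²/20.54667 = 10.2988
  (40 − 25.45333)²/25.45333 = 8.3135
χ² = 0.2777 + 0.2242 + 11.5357 + 9.3120 + 10.2988 + 8.3135 = 39.962
df = (3−1)(2−1) = 2. Since 39.962 > 7.378, reject the null hypothesis of independence at α = 0.025.

39.962; reject H₀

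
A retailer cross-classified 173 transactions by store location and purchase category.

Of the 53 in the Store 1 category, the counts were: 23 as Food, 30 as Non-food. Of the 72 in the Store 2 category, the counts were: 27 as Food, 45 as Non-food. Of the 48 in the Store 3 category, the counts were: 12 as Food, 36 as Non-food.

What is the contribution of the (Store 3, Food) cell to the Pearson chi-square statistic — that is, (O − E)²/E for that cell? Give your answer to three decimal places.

Row total (Store 3) = 48; column total (Food) = 62; N = 173.
Expected count E = 48 × 62 / 173 = 17.2023.
Contribution = (O − E)²/E = (12 − 17.2023)² / 17.2023 = 1.573.

1.573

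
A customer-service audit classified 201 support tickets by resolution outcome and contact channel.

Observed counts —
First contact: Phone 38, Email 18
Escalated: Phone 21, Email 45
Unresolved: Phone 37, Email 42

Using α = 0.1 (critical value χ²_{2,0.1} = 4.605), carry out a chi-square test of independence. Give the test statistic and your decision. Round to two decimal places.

15.82; reject H₀

Row totals: 56, 66, 79. Column totals: 96, 105. Grand total N = 201.
Expected counts (row total × column total / N):
  First contact, Phone: 56×96/201 = 26.746
  First contact, Email: 56×105/201 = 29.254
  Escalated, Phone: 66×96/201 = 31.522
  Escalated, Email: 66×105/201 = 34.478
  Unresolved, Phone: 79×96/201 = 37.731
  Unresolved, Email: 79×105/201 = 41.269
Contributions (O − E)²/E:
  (38 − 26.746)²/26.746 = 4.7354
  (18 − 29.254)²/29.254 = 4.3294
  (21 − 31.522)²/31.522 = 3.5122
  (45 − 34.478)²/34.478 = 3.2111
  (37 − 37.731)²/37.731 = 0.0142
  (42 − 41.269)²/41.269 = 0.0129
χ² = 4.7354 + 4.3294 + 3.5122 + 3.2111 + 0.0142 + 0.0129 = 15.82
df = (3−1)(2−1) = 2. Since 15.82 > 4.605, reject the null hypothesis of independence at α = 0.1.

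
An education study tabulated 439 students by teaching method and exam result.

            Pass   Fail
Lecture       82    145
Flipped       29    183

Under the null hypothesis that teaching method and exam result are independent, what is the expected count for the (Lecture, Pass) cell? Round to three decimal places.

Row total (Lecture) = 227; column total (Pass) = 111; grand total N = 439.
Expected count = (row total × column total) / N = 227 × 111 / 439 = 57.396.

57.396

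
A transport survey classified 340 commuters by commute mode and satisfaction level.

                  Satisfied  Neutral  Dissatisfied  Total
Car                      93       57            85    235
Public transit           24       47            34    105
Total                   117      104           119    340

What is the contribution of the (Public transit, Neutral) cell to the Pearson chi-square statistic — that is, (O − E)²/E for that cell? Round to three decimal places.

6.896

Row total (Public transit) = 105; column total (Neutral) = 104; N = 340.
Expected count E = 105 × 104 / 340 = 32.1176.
Contribution = (O − E)²/E = (47 − 32.1176)² / 32.1176 = 6.896.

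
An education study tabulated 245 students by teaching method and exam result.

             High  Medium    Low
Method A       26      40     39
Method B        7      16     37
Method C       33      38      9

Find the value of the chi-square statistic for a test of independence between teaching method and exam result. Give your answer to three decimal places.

40.781

Row totals: 105, 60, 80. Column totals: 66, 94, 85. Grand total N = 245.
Expected counts (row total × column total / N):
  Method A, High: 105×66/245 = 28.2857
  Method A, Medium: 105×94/245 = 40.2857
  Method A, Low: 105×85/245 = 36.4286
  Method B, High: 60×66/245 = 16.1633
  Method B, Medium: 60×94/245 = 23.0204
  Method B, Low: 60×85/245 = 20.8163
  Method C, High: 80×66/245 = 21.5510
  Method C, Medium: 80×94/245 = 30.6939
  Method C, Low: 80×85/245 = 27.7551
Contributions (O − E)²/E:
  (26 − 28.2857)²/28.2857 = 0.1847
  (40 − 40.2857)²/40.2857 = 0.0020
  (39 − 36.4286)²/36.4286 = 0.1815
  (7 − 16.1633)²/16.1633 = 5.1949
  (16 − 23.0204)²/23.0204 = 2.1410
  (37 − 20.8163)²/20.8163 = 12.5821
  (33 − 21.5510)²/21.5510 = 6.0823
  (38 − 30.6939)²/30.6939 = 1.7391
  (9 − 27.7551)²/27.7551 = 12.6735
χ² = 0.1847 + 0.0020 + 0.1815 + 5.1949 + 2.1410 + 12.5821 + 6.0823 + 1.7391 + 12.6735 = 40.781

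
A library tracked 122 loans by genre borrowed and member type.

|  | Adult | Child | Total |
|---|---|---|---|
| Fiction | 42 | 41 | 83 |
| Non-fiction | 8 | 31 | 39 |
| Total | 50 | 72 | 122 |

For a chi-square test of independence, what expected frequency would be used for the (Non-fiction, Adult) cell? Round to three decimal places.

15.984

Row total (Non-fiction) = 39; column total (Adult) = 50; grand total N = 122.
Expected count = (row total × column total) / N = 39 × 50 / 122 = 15.984.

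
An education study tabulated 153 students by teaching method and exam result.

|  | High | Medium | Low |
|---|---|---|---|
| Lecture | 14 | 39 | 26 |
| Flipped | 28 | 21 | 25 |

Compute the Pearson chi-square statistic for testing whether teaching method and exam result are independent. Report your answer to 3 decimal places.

Row totals: 79, 74. Column totals: 42, 60, 51. Grand total N = 153.
Expected counts (row total × column total / N):
  Lecture, High: 79×42/153 = 21.68627
  Lecture, Medium: 79×60/153 = 30.98039
  Lecture, Low: 79×51/153 = 26.33333
  Flipped, High: 74×42/153 = 20.31373
  Flipped, Medium: 74×60/153 = 29.01961
  Flipped, Low: 74×51/153 = 24.66667
Contributions (O − E)²/E:
  (14 − 21.68627)²/21.68627 = 2.7242
  (39 − 30.98039)²/30.98039 = 2.0760
  (26 − 26.33333)²/26.33333 = 0.0042
  (28 − 20.31373)²/20.31373 = 2.9083
  (21 − 29.01961)²/29.01961 = 2.2162
  (25 − 24.66667)²/24.66667 = 0.0045
χ² = 2.7242 + 2.0760 + 0.0042 + 2.9083 + 2.2162 + 0.0045 = 9.933

9.933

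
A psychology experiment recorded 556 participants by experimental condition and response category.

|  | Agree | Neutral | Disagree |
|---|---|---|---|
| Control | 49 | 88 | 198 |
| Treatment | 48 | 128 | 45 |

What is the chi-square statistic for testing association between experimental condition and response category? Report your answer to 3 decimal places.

83.904

Row totals: 335, 221. Column totals: 97, 216, 243. Grand total N = 556.
Expected counts (row total × column total / N):
  Control, Agree: 335×97/556 = 58.4442
  Control, Neutral: 335×216/556 = 130.1439
  Control, Disagree: 335×243/556 = 146.4119
  Treatment, Agree: 221×97/556 = 38.5558
  Treatment, Neutral: 221×216/556 = 85.8561
  Treatment, Disagree: 221×243/556 = 96.5881
Contributions (O − E)²/E:
  (49 − 58.4442)²/58.4442 = 1.5261
  (88 − 130.1439)²/130.1439 = 13.6473
  (198 − 146.4119)²/146.4119 = 18.1770
  (48 − 38.5558)²/38.5558 = 2.3133
  (128 − 85.8561)²/85.8561 = 20.6870
  (45 − 96.5881)²/96.5881 = 27.5534
χ² = 1.5261 + 13.6473 + 18.1770 + 2.3133 + 20.6870 + 27.5534 = 83.904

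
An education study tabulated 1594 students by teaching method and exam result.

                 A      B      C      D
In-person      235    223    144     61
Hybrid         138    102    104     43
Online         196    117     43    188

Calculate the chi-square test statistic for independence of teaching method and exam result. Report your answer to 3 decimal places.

187.642

Row totals: 663, 387, 544. Column totals: 569, 442, 291, 292. Grand total N = 1594.
Expected counts (row total × column total / N):
  In-person, A: 663×569/1594 = 236.6669
  In-person, B: 663×442/1594 = 183.8432
  In-person, C: 663×291/1594 = 121.0370
  In-person, D: 663×292/1594 = 121.4529
  Hybrid, A: 387×569/1594 = 138.1449
  Hybrid, B: 387×442/1594 = 107.3112
  Hybrid, C: 387×291/1594 = 70.6506
  Hybrid, D: 387×292/1594 = 70.8934
  Online, A: 544×569/1594 = 194.1882
  Online, B: 544×442/1594 = 150.8457
  Online, C: 544×291/1594 = 99.3124
  Online, D: 544×292/1594 = 99.6537
Contributions (O − E)²/E:
  (235 − 236.6669)²/236.6669 = 0.0117
  (223 − 183.8432)²/183.8432 = 8.3400
  (144 − 121.0370)²/121.0370 = 4.3565
  (61 − 121.4529)²/121.4529 = 30.0903
  (138 − 138.1449)²/138.1449 = 0.0002
  (102 − 107.3112)²/107.3112 = 0.2629
  (104 − 70.6506)²/70.6506 = 15.7420
  (43 − 70.8934)²/70.8934 = 10.9748
  (196 − 194.1882)²/194.1882 = 0.0169
  (117 − 150.8457)²/150.8457 = 7.5941
  (43 − 99.3124)²/99.3124 = 31.9304
  (188 − 99.6537)²/99.6537 = 78.3219
χ² = 0.0117 + 8.3400 + 4.3565 + 30.0903 + 0.0002 + 0.2629 + 15.7420 + 10.9748 + 0.0169 + 7.5941 + 31.9304 + 78.3219 = 187.642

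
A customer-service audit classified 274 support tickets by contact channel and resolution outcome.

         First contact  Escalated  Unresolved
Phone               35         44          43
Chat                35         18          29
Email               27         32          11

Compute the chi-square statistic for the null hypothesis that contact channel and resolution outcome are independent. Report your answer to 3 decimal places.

Row totals: 122, 82, 70. Column totals: 97, 94, 83. Grand total N = 274.
Expected counts (row total × column total / N):
  Phone, First contact: 122×97/274 = 43.1898
  Phone, Escalated: 122×94/274 = 41.8540
  Phone, Unresolved: 122×83/274 = 36.9562
  Chat, First contact: 82×97/274 = 29.0292
  Chat, Escalated: 82×94/274 = 28.1314
  Chat, Unresolved: 82×83/274 = 24.8394
  Email, First contact: 70×97/274 = 24.7810
  Email, Escalated: 70×94/274 = 24.0146
  Email, Unresolved: 70×83/274 = 21.2044
Contributions (O − E)²/E:
  (35 − 43.1898)²/43.1898 = 1.5530
  (44 − 41.8540)²/41.8540 = 0.1100
  (43 − 36.9562)²/36.9562 = 0.9884
  (35 − 29.0292)²/29.0292 = 1.2281
  (18 − 28.1314)²/28.1314 = 3.6488
  (29 − 24.8394)²/24.8394 = 0.6969
  (27 − 24.7810)²/24.7810 = 0.1987
  (32 − 24.0146)²/24.0146 = 2.6553
  (11 − 21.2044)²/21.2044 = 4.9108
χ² = 1.5530 + 0.1100 + 0.9884 + 1.2281 + 3.6488 + 0.6969 + 0.1987 + 2.6553 + 4.9108 = 15.990

15.990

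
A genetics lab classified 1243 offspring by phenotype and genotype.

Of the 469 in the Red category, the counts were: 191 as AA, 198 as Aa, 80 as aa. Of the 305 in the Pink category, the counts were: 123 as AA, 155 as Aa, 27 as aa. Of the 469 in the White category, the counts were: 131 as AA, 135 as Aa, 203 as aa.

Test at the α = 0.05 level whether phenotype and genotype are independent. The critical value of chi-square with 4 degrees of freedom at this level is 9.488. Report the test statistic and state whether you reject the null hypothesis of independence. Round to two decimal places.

144.18; reject H₀

Row totals: 469, 305, 469. Column totals: 445, 488, 310. Grand total N = 1243.
Expected counts (row total × column total / N):
  Red, AA: 469×445/1243 = 167.904
  Red, Aa: 469×488/1243 = 184.129
  Red, aa: 469×310/1243 = 116.967
  Pink, AA: 305×445/1243 = 109.191
  Pink, Aa: 305×488/1243 = 119.743
  Pink, aa: 305×310/1243 = 76.066
  White, AA: 469×445/1243 = 167.904
  White, Aa: 469×488/1243 = 184.129
  White, aa: 469×310/1243 = 116.967
Contributions (O − E)²/E:
  (191 − 167.904)²/167.904 = 3.1770
  (198 − 184.129)²/184.129 = 1.0449
  (80 − 116.967)²/116.967 = 11.6833
  (123 − 109.191)²/109.191 = 1.7464
  (155 − 119.743)²/119.743 = 10.3810
  (27 − 76.066)²/76.066 = 31.6498
  (131 − 167.904)²/167.904 = 8.1112
  (135 − 184.129)²/184.129 = 13.1085
  (203 − 116.967)²/116.967 = 63.2800
χ² = 3.1770 + 1.0449 + 11.6833 + 1.7464 + 10.3810 + 31.6498 + 8.1112 + 13.1085 + 63.2800 = 144.18
df = (3−1)(3−1) = 4. Since 144.18 > 9.488, reject the null hypothesis of independence at α = 0.05.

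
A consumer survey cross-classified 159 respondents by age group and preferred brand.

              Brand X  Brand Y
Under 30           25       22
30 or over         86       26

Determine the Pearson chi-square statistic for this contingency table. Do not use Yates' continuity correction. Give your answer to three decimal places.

8.745

Row totals: 47, 112. Column totals: 111, 48. Grand total N = 159.
Expected counts (row total × column total / N):
  Under 30, Brand X: 47×111/159 = 32.8113
  Under 30, Brand Y: 47×48/159 = 14.1887
  30 or over, Brand X: 112×111/159 = 78.1887
  30 or over, Brand Y: 112×48/159 = 33.8113
Contributions (O − E)²/E:
  (25 − 32.8113)²/32.8113 = 1.8596
  (22 − 14.1887)²/14.1887 = 4.3004
  (86 − 78.1887)²/78.1887 = 0.7804
  (26 − 33.8113)²/33.8113 = 1.8046
χ² = 1.8596 + 4.3004 + 0.7804 + 1.8046 = 8.745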